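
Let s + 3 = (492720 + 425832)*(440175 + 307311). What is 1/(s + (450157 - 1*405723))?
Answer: 1/686604804703 ≈ 1.4564e-12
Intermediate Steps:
s = 686604760269 (s = -3 + (492720 + 425832)*(440175 + 307311) = -3 + 918552*747486 = -3 + 686604760272 = 686604760269)
1/(s + (450157 - 1*405723)) = 1/(686604760269 + (450157 - 1*405723)) = 1/(686604760269 + (450157 - 405723)) = 1/(686604760269 + 44434) = 1/686604804703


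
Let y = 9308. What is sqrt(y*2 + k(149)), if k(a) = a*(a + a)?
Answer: 9*sqrt(778) ≈ 251.03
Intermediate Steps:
k(a) = 2*a**2 (k(a) = a*(2*a) = 2*a**2)
sqrt(y*2 + k(149)) = sqrt(9308*2 + 2*149**2) = sqrt(18616 + 2*22201) = sqrt(18616 + 44402) = sqrt(63018) = 9*sqrt(778)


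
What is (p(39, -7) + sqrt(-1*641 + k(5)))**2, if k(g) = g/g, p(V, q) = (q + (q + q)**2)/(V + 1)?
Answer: -988279/1600 + 378*I*sqrt(10)/5 ≈ -617.67 + 239.07*I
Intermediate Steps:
p(V, q) = (q + 4*q**2)/(1 + V) (p(V, q) = (q + (2*q)**2)/(1 + V) = (q + 4*q**2)/(1 + V))
k(g) = 1
(p(39, -7) + sqrt(-1*641 + k(5)))**2 = (-7*(1 + 4*(-7))/(1 + 39) + sqrt(-1*641 + 1))**2 = (-7*(1 - 28)/40 + sqrt(-641 + 1))**2 = (-7*1/40*(-27) + sqrt(-640))**2 = (189/40 + 8*I*sqrt(10))**2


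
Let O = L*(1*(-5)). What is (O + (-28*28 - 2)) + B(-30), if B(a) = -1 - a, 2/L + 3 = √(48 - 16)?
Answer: -17441/23 - 40*√2/23 ≈ -760.76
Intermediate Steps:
L = 2/(-3 + 4*√2) (L = 2/(-3 + √(48 - 16)) = 2/(-3 + √32) = 2/(-3 + 4*√2) ≈ 0.75277)
O = -30/23 - 40*√2/23 (O = (6/23 + 8*√2/23)*(1*(-5)) = (6/23 + 8*√2/23)*(-5) = -30/23 - 40*√2/23 ≈ -3.7639)
(O + (-28*28 - 2)) + B(-30) = ((-30/23 - 40*√2/23) + (-28*28 - 2)) + (-1 - 1*(-30)) = ((-30/23 - 40*√2/23) + (-784 - 2)) + (-1 + 30) = ((-30/23 - 40*√2/23) - 786) + 29 = (-18108/23 - 40*√2/23) + 29 = -17441/23 - 40*√2/23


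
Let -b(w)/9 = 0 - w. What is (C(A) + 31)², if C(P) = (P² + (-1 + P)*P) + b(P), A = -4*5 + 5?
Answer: 130321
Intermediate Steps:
A = -15 (A = -20 + 5 = -15)
b(w) = 9*w (b(w) = -9*(0 - w) = -(-9)*w = 9*w)
C(P) = P² + 9*P + P*(-1 + P) (C(P) = (P² + (-1 + P)*P) + 9*P = (P² + P*(-1 + P)) + 9*P = P² + 9*P + P*(-1 + P))
(C(A) + 31)² = (2*(-15)*(4 - 15) + 31)² = (2*(-15)*(-11) + 31)² = (330 + 31)² = 361² = 130321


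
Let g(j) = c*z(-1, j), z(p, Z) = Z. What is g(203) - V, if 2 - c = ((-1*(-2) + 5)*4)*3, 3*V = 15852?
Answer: -21930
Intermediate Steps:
V = 5284 (V = (⅓)*15852 = 5284)
c = -82 (c = 2 - (-1*(-2) + 5)*4*3 = 2 - (2 + 5)*4*3 = 2 - 7*4*3 = 2 - 28*3 = 2 - 1*84 = 2 - 84 = -82)
g(j) = -82*j
g(203) - V = -82*203 - 1*5284 = -16646 - 5284 = -21930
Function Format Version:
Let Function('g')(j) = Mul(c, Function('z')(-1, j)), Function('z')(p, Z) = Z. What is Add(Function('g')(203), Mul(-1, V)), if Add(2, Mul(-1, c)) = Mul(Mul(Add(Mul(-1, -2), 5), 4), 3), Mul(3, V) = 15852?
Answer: -21930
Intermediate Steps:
V = 5284 (V = Mul(Rational(1, 3), 15852) = 5284)
c = -82 (c = Add(2, Mul(-1, Mul(Mul(Add(Mul(-1, -2), 5), 4), 3))) = Add(2, Mul(-1, Mul(Mul(Add(2, 5), 4), 3))) = Add(2, Mul(-1, Mul(Mul(7, 4), 3))) = Add(2, Mul(-1, Mul(28, 3))) = Add(2, Mul(-1, 84)) = Add(2, -84) = -82)
Function('g')(j) = Mul(-82, j)
Add(Function('g')(203), Mul(-1, V)) = Add(Mul(-82, 203), Mul(-1, 5284)) = Add(-16646, -5284) = -21930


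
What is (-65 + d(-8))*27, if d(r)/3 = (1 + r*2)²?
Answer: 16470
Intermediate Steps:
d(r) = 3*(1 + 2*r)² (d(r) = 3*(1 + r*2)² = 3*(1 + 2*r)²)
(-65 + d(-8))*27 = (-65 + 3*(1 + 2*(-8))²)*27 = (-65 + 3*(1 - 16)²)*27 = (-65 + 3*(-15)²)*27 = (-65 + 3*225)*27 = (-65 + 675)*27 = 610*27 = 16470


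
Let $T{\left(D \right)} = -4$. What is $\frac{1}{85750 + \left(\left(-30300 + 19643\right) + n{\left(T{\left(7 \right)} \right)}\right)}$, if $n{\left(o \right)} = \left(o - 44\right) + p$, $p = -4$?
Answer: $\frac{1}{75041} \approx 1.3326 \cdot 10^{-5}$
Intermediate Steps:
$n{\left(o \right)} = -48 + o$ ($n{\left(o \right)} = \left(o - 44\right) - 4 = \left(-44 + o\right) - 4 = -48 + o$)
$\frac{1}{85750 + \left(\left(-30300 + 19643\right) + n{\left(T{\left(7 \right)} \right)}\right)} = \frac{1}{85750 + \left(\left(-30300 + 19643\right) - 52\right)} = \frac{1}{85750 - 10709} = \frac{1}{75041}$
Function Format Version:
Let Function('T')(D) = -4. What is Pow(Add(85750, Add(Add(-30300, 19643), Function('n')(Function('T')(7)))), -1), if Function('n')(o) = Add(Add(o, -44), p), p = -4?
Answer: Rational(1, 75041) ≈ 1.3326e-5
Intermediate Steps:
Function('n')(o) = Add(-48, o) (Function('n')(o) = Add(Add(o, -44), -4) = Add(Add(-44, o), -4) = Add(-48, o))
Pow(Add(85750, Add(Add(-30300, 19643), Function('n')(Function('T')(7)))), -1) = Pow(Add(85750, Add(Add(-30300, 19643), Add(-48, -4))), -1) = Pow(Add(85750, Add(-10657, -52)), -1) = Pow(Add(85750, -10709), -1) = Pow(75041, -1) = Rational(1, 75041)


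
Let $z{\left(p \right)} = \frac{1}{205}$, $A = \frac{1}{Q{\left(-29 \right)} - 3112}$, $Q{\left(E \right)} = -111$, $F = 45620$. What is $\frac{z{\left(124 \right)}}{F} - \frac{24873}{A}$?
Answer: $\frac{749717446575901}{9352100} \approx 8.0166 \cdot 10^{7}$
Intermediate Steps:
$A = - \frac{1}{3223}$ ($A = \frac{1}{-111 - 3112} = \frac{1}{-3223} = - \frac{1}{3223} \approx -0.00031027$)
$z{\left(p \right)} = \frac{1}{205}$
$\frac{z{\left(124 \right)}}{F} - \frac{24873}{A} = \frac{1}{205 \cdot 45620} - \frac{24873}{- \frac{1}{3223}} = \frac{1}{205} \cdot \frac{1}{45620} - -80165679 = \frac{1}{9352100} + 80165679 = \frac{749717446575901}{9352100}$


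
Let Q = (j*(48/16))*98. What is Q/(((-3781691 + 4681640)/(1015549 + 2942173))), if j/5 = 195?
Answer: 378160337100/299983 ≈ 1.2606e+6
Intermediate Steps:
j = 975 (j = 5*195 = 975)
Q = 286650 (Q = (975*(48/16))*98 = (975*(48*(1/16)))*98 = (975*3)*98 = 2925*98 = 286650)
Q/(((-3781691 + 4681640)/(1015549 + 2942173))) = 286650/(((-3781691 + 4681640)/(1015549 + 2942173))) = 286650/((899949/3957722)) = 286650/((899949*(1/3957722))) = 286650/(899949/3957722) = 286650*(3957722/899949) = 378160337100/299983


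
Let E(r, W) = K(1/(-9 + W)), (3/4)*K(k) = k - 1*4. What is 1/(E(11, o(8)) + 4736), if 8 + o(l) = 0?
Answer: 17/80420 ≈ 0.00021139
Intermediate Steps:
o(l) = -8 (o(l) = -8 + 0 = -8)
K(k) = -16/3 + 4*k/3 (K(k) = 4*(k - 1*4)/3 = 4*(k - 4)/3 = 4*(-4 + k)/3 = -16/3 + 4*k/3)
E(r, W) = -16/3 + 4/(3*(-9 + W))
1/(E(11, o(8)) + 4736) = 1/(4*(37 - 4*(-8))/(3*(-9 - 8)) + 4736) = 1/((4/3)*(37 + 32)/(-17) + 4736) = 1/((4/3)*(-1/17)*69 + 4736) = 1/(-92/17 + 4736) = 1/(80420/17) = 17/80420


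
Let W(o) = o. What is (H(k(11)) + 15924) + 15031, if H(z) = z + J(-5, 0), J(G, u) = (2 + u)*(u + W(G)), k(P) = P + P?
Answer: 30967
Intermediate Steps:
k(P) = 2*P
J(G, u) = (2 + u)*(G + u) (J(G, u) = (2 + u)*(u + G) = (2 + u)*(G + u))
H(z) = -10 + z (H(z) = z + (0² + 2*(-5) + 2*0 - 5*0) = z + (0 - 10 + 0 + 0) = z - 10 = -10 + z)
(H(k(11)) + 15924) + 15031 = ((-10 + 2*11) + 15924) + 15031 = ((-10 + 22) + 15924) + 15031 = (12 + 15924) + 15031 = 15936 + 15031 = 30967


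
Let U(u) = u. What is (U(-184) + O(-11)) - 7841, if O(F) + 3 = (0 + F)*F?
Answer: -7907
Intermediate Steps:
O(F) = -3 + F² (O(F) = -3 + (0 + F)*F = -3 + F*F = -3 + F²)
(U(-184) + O(-11)) - 7841 = (-184 + (-3 + (-11)²)) - 7841 = (-184 + (-3 + 121)) - 7841 = (-184 + 118) - 7841 = -66 - 7841 = -7907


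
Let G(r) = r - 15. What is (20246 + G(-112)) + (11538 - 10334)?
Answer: 21323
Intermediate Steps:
G(r) = -15 + r
(20246 + G(-112)) + (11538 - 10334) = (20246 + (-15 - 112)) + (11538 - 10334) = (20246 - 127) + 1204 = 20119 + 1204 = 21323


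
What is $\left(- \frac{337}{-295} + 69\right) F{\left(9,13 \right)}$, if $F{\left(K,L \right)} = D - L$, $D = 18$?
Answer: $\frac{20692}{59} \approx 350.71$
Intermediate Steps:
$F{\left(K,L \right)} = 18 - L$
$\left(- \frac{337}{-295} + 69\right) F{\left(9,13 \right)} = \left(- \frac{337}{-295} + 69\right) \left(18 - 13\right) = \left(\left(-337\right) \left(- \frac{1}{295}\right) + 69\right) \left(18 - 13\right) = \left(\frac{337}{295} + 69\right) 5 = \frac{20692}{295} \cdot 5 = \frac{20692}{59}$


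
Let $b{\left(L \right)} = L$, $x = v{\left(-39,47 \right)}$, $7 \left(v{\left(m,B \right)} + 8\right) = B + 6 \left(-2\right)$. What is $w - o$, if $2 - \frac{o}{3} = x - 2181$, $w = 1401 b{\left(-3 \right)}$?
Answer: $-10761$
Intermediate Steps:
$v{\left(m,B \right)} = - \frac{68}{7} + \frac{B}{7}$ ($v{\left(m,B \right)} = -8 + \frac{B + 6 \left(-2\right)}{7} = -8 + \frac{B - 12}{7} = -8 + \frac{-12 + B}{7} = -8 + \left(- \frac{12}{7} + \frac{B}{7}\right) = - \frac{68}{7} + \frac{B}{7}$)
$x = -3$ ($x = - \frac{68}{7} + \frac{1}{7} \cdot 47 = - \frac{68}{7} + \frac{47}{7} = -3$)
$w = -4203$ ($w = 1401 \left(-3\right) = -4203$)
$o = 6558$ ($o = 6 - 3 \left(-3 - 2181\right) = 6 - -6552 = 6 + 6552 = 6558$)
$w - o = -4203 - 6558 = -10761$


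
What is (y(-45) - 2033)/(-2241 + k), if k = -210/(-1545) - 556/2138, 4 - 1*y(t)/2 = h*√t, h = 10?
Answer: 14864445/16450897 + 440428*I*√5/16450897 ≈ 0.90356 + 0.059865*I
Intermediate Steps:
y(t) = 8 - 20*√t
k = -13668/110107 (k = -210*(-1/1545) - 556*1/2138 = 14/103 - 278/1069 = -13668/110107 ≈ -0.12413)
(y(-45) - 2033)/(-2241 + k) = ((8 - 60*I*√5) - 2033)/(-2241 - 13668/110107) = ((8 - 60*I*√5) - 2033)/(-246763455/110107) = ((8 - 60*I*√5) - 2033)*(-110107/246763455) = (-2025 - 60*I*√5)*(-110107/246763455) = 14864445/16450897 + 440428*I*√5/16450897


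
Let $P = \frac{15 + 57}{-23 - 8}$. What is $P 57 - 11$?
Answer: $- \frac{4445}{31} \approx -143.39$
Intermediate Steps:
$P = - \frac{72}{31}$ ($P = \frac{72}{-31} = 72 \left(- \frac{1}{31}\right) = - \frac{72}{31} \approx -2.3226$)
$P 57 - 11 = \left(- \frac{72}{31}\right) 57 - 11 = - \frac{4104}{31} - 11 = - \frac{4445}{31}$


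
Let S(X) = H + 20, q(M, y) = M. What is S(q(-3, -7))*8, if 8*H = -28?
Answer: 132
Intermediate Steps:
H = -7/2 (H = (⅛)*(-28) = -7/2 ≈ -3.5000)
S(X) = 33/2 (S(X) = -7/2 + 20 = 33/2)
S(q(-3, -7))*8 = (33/2)*8 = 132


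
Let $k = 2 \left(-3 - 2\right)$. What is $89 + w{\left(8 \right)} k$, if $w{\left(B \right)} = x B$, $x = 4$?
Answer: $-231$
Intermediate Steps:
$k = -10$ ($k = 2 \left(-5\right) = -10$)
$w{\left(B \right)} = 4 B$
$89 + w{\left(8 \right)} k = 89 + 4 \cdot 8 \left(-10\right) = 89 + 32 \left(-10\right) = 89 - 320 = -231$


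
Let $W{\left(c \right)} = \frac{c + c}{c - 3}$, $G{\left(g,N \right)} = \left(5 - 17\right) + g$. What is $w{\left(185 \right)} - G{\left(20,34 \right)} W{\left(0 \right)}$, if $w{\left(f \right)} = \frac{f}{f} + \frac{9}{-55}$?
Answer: $\frac{46}{55} \approx 0.83636$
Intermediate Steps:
$G{\left(g,N \right)} = -12 + g$
$w{\left(f \right)} = \frac{46}{55}$ ($w{\left(f \right)} = 1 + 9 \left(- \frac{1}{55}\right) = 1 - \frac{9}{55} = \frac{46}{55}$)
$W{\left(c \right)} = \frac{2 c}{-3 + c}$
$w{\left(185 \right)} - G{\left(20,34 \right)} W{\left(0 \right)} = \frac{46}{55} - \left(-12 + 20\right) 2 \cdot 0 \frac{1}{-3 + 0} = \frac{46}{55} - 8 \cdot 2 \cdot 0 \frac{1}{-3} = \frac{46}{55} - 8 \cdot 2 \cdot 0 \left(- \frac{1}{3}\right) = \frac{46}{55} - 8 \cdot 0 = \frac{46}{55} - 0 = \frac{46}{55} + 0 = \frac{46}{55}$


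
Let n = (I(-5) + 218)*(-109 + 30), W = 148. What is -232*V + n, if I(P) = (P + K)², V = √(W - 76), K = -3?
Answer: -22278 - 1392*√2 ≈ -24247.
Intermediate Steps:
V = 6*√2 (V = √(148 - 76) = √72 = 6*√2 ≈ 8.4853)
I(P) = (-3 + P)² (I(P) = (P - 3)² = (-3 + P)²)
n = -22278 (n = ((-3 - 5)² + 218)*(-109 + 30) = ((-8)² + 218)*(-79) = (64 + 218)*(-79) = 282*(-79) = -22278)
-232*V + n = -1392*√2 - 22278 = -22278 - 1392*√2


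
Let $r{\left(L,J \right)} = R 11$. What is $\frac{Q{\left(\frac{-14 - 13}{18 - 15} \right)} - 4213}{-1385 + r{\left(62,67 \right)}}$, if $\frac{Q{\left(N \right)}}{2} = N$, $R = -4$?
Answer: $\frac{4231}{1429} \approx 2.9608$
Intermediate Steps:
$r{\left(L,J \right)} = -44$ ($r{\left(L,J \right)} = \left(-4\right) 11 = -44$)
$Q{\left(N \right)} = 2 N$
$\frac{Q{\left(\frac{-14 - 13}{18 - 15} \right)} - 4213}{-1385 + r{\left(62,67 \right)}} = \frac{2 \frac{-14 - 13}{18 - 15} - 4213}{-1385 - 44} = \frac{2 \left(- \frac{27}{3}\right) - 4213}{-1429} = \left(2 \left(\left(-27\right) \frac{1}{3}\right) - 4213\right) \left(- \frac{1}{1429}\right) = \left(2 \left(-9\right) - 4213\right) \left(- \frac{1}{1429}\right) = \left(-18 - 4213\right) \left(- \frac{1}{1429}\right) = \left(-4231\right) \left(- \frac{1}{1429}\right) = \frac{4231}{1429}$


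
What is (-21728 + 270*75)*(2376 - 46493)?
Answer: 65204926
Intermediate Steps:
(-21728 + 270*75)*(2376 - 46493) = (-21728 + 20250)*(-44117) = -1478*(-44117) = 65204926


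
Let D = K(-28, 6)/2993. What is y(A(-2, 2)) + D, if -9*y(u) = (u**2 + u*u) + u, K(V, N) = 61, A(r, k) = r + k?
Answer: 61/2993 ≈ 0.020381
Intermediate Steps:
A(r, k) = k + r
D = 61/2993 ≈ 0.020381
y(u) = -2*u**2/9 - u/9 (y(u) = -((u**2 + u*u) + u)/9 = -((u**2 + u**2) + u)/9 = -(2*u**2 + u)/9 = -(u + 2*u**2)/9 = -2*u**2/9 - u/9)
y(A(-2, 2)) + D = -(2 - 2)*(1 + 2*(2 - 2))/9 + 61/2993 = -1/9*0*(1 + 2*0) + 61/2993 = -1/9*0*(1 + 0) + 61/2993 = -1/9*0*1 + 61/2993 = 0 + 61/2993 = 61/2993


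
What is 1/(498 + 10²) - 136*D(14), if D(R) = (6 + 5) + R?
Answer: -2033199/598 ≈ -3400.0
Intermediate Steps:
D(R) = 11 + R
1/(498 + 10²) - 136*D(14) = 1/(498 + 10²) - 136*(11 + 14) = 1/(498 + 100) - 136*25 = 1/598 - 3400 = -2033199/598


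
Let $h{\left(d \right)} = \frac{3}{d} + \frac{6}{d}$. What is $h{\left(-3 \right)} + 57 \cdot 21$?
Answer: $1194$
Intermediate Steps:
$h{\left(d \right)} = \frac{9}{d}$
$h{\left(-3 \right)} + 57 \cdot 21 = \frac{9}{-3} + 57 \cdot 21 = 9 \left(- \frac{1}{3}\right) + 1197 = -3 + 1197 = 1194$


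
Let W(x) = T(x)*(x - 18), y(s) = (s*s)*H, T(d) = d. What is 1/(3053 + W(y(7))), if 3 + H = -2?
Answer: 1/67488 ≈ 1.4817e-5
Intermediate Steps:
H = -5 (H = -3 - 2 = -5)
y(s) = -5*s² (y(s) = (s*s)*(-5) = s²*(-5) = -5*s²)
W(x) = x*(-18 + x) (W(x) = x*(x - 18) = x*(-18 + x))
1/(3053 + W(y(7))) = 1/(3053 + (-5*7²)*(-18 - 5*7²)) = 1/(3053 + (-5*49)*(-18 - 5*49)) = 1/(3053 - 245*(-18 - 245)) = 1/(3053 - 245*(-263)) = 1/(3053 + 64435) = 1/67488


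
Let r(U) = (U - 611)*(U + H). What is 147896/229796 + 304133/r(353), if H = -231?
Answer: -2329763299/258323532 ≈ -9.0188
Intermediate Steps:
r(U) = (-611 + U)*(-231 + U) (r(U) = (U - 611)*(U - 231) = (-611 + U)*(-231 + U))
147896/229796 + 304133/r(353) = 147896/229796 + 304133/(141141 + 353² - 842*353) = 147896*(1/229796) + 304133/(141141 + 124609 - 297226) = 5282/8207 + 304133/(-31476) = 5282/8207 + 304133*(-1/31476) = 5282/8207 - 304133/31476 = -2329763299/258323532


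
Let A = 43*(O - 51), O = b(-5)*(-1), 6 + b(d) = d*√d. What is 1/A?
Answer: -9/18490 - I*√5/18490 ≈ -0.00048675 - 0.00012093*I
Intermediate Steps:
b(d) = -6 + d^(3/2) (b(d) = -6 + d*√d = -6 + d^(3/2))
O = 6 + 5*I*√5 (O = (-6 + (-5)^(3/2))*(-1) = (-6 - 5*I*√5)*(-1) = 6 + 5*I*√5 ≈ 6.0 + 11.18*I)
A = -1935 + 215*I*√5 (A = 43*((6 + 5*I*√5) - 51) = 43*(-45 + 5*I*√5) = -1935 + 215*I*√5 ≈ -1935.0 + 480.75*I)
1/A = 1/(-1935 + 215*I*√5)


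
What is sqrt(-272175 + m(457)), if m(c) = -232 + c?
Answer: 35*I*sqrt(222) ≈ 521.49*I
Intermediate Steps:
sqrt(-272175 + m(457)) = sqrt(-272175 + (-232 + 457)) = sqrt(-272175 + 225) = sqrt(-271950) = 35*I*sqrt(222)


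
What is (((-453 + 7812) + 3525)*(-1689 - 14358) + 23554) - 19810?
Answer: -174651804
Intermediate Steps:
(((-453 + 7812) + 3525)*(-1689 - 14358) + 23554) - 19810 = ((7359 + 3525)*(-16047) + 23554) - 19810 = (10884*(-16047) + 23554) - 19810 = (-174655548 + 23554) - 19810 = -174631994 - 19810 = -174651804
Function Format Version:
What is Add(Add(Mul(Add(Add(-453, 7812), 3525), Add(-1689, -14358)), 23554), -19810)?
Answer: -174651804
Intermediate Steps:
Add(Add(Mul(Add(Add(-453, 7812), 3525), Add(-1689, -14358)), 23554), -19810) = Add(Add(Mul(Add(7359, 3525), -16047), 23554), -19810) = Add(Add(Mul(10884, -16047), 23554), -19810) = Add(Add(-174655548, 23554), -19810) = Add(-174631994, -19810) = -174651804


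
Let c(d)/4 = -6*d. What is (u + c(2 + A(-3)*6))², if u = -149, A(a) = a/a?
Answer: 116281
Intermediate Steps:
A(a) = 1
c(d) = -24*d (c(d) = 4*(-6*d) = -24*d)
(u + c(2 + A(-3)*6))² = (-149 - 24*(2 + 1*6))² = (-149 - 24*(2 + 6))² = (-149 - 24*8)² = (-149 - 192)² = (-341)² = 116281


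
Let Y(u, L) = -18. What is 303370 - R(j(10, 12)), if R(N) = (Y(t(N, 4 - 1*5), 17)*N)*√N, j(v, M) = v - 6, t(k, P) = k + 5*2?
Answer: 303514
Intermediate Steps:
t(k, P) = 10 + k (t(k, P) = k + 10 = 10 + k)
j(v, M) = -6 + v
R(N) = -18*N^(3/2) (R(N) = (-18*N)*√N = -18*N^(3/2))
303370 - R(j(10, 12)) = 303370 - (-18)*(-6 + 10)^(3/2) = 303370 - (-18)*4^(3/2) = 303370 - (-18)*8 = 303370 - 1*(-144) = 303370 + 144 = 303514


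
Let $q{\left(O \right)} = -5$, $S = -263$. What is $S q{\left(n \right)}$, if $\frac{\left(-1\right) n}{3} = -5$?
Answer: $1315$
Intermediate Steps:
$n = 15$ ($n = \left(-3\right) \left(-5\right) = 15$)
$S q{\left(n \right)} = \left(-263\right) \left(-5\right) = 1315$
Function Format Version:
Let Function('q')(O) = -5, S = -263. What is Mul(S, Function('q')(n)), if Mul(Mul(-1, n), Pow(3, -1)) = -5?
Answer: 1315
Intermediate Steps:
n = 15 (n = Mul(-3, -5) = 15)
Mul(S, Function('q')(n)) = Mul(-263, -5) = 1315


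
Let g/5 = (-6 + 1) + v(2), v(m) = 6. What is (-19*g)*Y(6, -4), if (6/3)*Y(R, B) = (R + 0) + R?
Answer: -570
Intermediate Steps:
Y(R, B) = R (Y(R, B) = ((R + 0) + R)/2 = (R + R)/2 = (2*R)/2 = R)
g = 5 (g = 5*((-6 + 1) + 6) = 5*(-5 + 6) = 5*1 = 5)
(-19*g)*Y(6, -4) = -19*5*6 = -95*6 = -570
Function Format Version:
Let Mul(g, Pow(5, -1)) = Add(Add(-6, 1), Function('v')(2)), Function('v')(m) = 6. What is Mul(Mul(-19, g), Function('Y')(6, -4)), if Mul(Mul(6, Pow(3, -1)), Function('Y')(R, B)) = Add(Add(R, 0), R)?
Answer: -570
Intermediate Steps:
Function('Y')(R, B) = R (Function('Y')(R, B) = Mul(Rational(1, 2), Add(Add(R, 0), R)) = Mul(Rational(1, 2), Add(R, R)) = Mul(Rational(1, 2), Mul(2, R)) = R)
g = 5 (g = Mul(5, Add(Add(-6, 1), 6)) = Mul(5, Add(-5, 6)) = Mul(5, 1) = 5)
Mul(Mul(-19, g), Function('Y')(6, -4)) = Mul(Mul(-19, 5), 6) = Mul(-95, 6) = -570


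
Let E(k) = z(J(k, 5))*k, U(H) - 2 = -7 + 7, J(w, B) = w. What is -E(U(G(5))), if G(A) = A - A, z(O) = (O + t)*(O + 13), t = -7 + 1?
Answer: 120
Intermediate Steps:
t = -6
z(O) = (-6 + O)*(13 + O) (z(O) = (O - 6)*(O + 13) = (-6 + O)*(13 + O))
G(A) = 0
U(H) = 2 (U(H) = 2 + (-7 + 7) = 2 + 0 = 2)
E(k) = k*(-78 + k² + 7*k) (E(k) = (-78 + k² + 7*k)*k = k*(-78 + k² + 7*k))
-E(U(G(5))) = -2*(-78 + 2² + 7*2) = -2*(-78 + 4 + 14) = -2*(-60) = -1*(-120) = 120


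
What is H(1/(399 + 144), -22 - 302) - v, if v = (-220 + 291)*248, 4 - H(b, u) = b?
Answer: -9558973/543 ≈ -17604.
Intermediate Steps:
H(b, u) = 4 - b
v = 17608 (v = 71*248 = 17608)
H(1/(399 + 144), -22 - 302) - v = (4 - 1/(399 + 144)) - 1*17608 = (4 - 1/543) - 17608 = 2171/543 - 17608 = -9558973/543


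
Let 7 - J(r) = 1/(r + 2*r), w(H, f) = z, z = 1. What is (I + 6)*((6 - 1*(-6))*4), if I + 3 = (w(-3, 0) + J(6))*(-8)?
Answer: -8720/3 ≈ -2906.7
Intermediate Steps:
w(H, f) = 1
J(r) = 7 - 1/(3*r) (J(r) = 7 - 1/(r + 2*r) = 7 - 1/(3*r))
I = -599/9 (I = -3 + (1 + (7 - ⅓/6))*(-8) = -3 + (1 + (7 - ⅓*⅙))*(-8) = -3 + (1 + (7 - 1/18))*(-8) = -3 + (1 + 125/18)*(-8) = -3 + (143/18)*(-8) = -3 - 572/9 = -599/9 ≈ -66.556)
(I + 6)*((6 - 1*(-6))*4) = (-599/9 + 6)*((6 - 1*(-6))*4) = -545*(6 + 6)*4/9 = -2180*4/3 = -545/9*48 = -8720/3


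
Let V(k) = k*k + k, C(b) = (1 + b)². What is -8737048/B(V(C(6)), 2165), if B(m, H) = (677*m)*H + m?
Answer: -128486/52808525 ≈ -0.0024331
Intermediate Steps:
V(k) = k + k² (V(k) = k² + k = k + k²)
B(m, H) = m + 677*H*m (B(m, H) = 677*H*m + m = m + 677*H*m)
-8737048/B(V(C(6)), 2165) = -8737048*1/((1 + 6)²*(1 + (1 + 6)²)*(1 + 677*2165)) = -8737048*1/(49*(1 + 1465705)*(1 + 7²)) = -8737048*1/(71819594*(1 + 49)) = -8737048/((49*50)*1465706) = -8737048/(2450*1465706) = -8737048/3590979700 = -8737048*1/3590979700 = -128486/52808525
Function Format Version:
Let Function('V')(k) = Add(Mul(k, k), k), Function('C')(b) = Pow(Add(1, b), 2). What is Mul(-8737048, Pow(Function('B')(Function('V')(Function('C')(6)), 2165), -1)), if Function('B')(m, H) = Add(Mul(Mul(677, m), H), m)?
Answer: Rational(-128486, 52808525) ≈ -0.0024331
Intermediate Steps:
Function('V')(k) = Add(k, Pow(k, 2)) (Function('V')(k) = Add(Pow(k, 2), k) = Add(k, Pow(k, 2)))
Function('B')(m, H) = Add(m, Mul(677, H, m)) (Function('B')(m, H) = Add(Mul(677, H, m), m) = Add(m, Mul(677, H, m)))
Mul(-8737048, Pow(Function('B')(Function('V')(Function('C')(6)), 2165), -1)) = Mul(-8737048, Pow(Mul(Mul(Pow(Add(1, 6), 2), Add(1, Pow(Add(1, 6), 2))), Add(1, Mul(677, 2165))), -1)) = Mul(-8737048, Pow(Mul(Mul(Pow(7, 2), Add(1, Pow(7, 2))), Add(1, 1465705)), -1)) = Mul(-8737048, Pow(Mul(Mul(49, Add(1, 49)), 1465706), -1)) = Mul(-8737048, Pow(Mul(Mul(49, 50), 1465706), -1)) = Mul(-8737048, Pow(Mul(2450, 1465706), -1)) = Mul(-8737048, Pow(3590979700, -1)) = Mul(-8737048, Rational(1, 3590979700)) = Rational(-128486, 52808525)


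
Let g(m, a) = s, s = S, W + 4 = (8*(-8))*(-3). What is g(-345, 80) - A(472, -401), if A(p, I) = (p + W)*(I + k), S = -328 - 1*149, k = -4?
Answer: 266823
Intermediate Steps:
W = 188 (W = -4 + (8*(-8))*(-3) = -4 - 64*(-3) = -4 + 192 = 188)
S = -477 (S = -328 - 149 = -477)
A(p, I) = (-4 + I)*(188 + p) (A(p, I) = (p + 188)*(I - 4) = (188 + p)*(-4 + I) = (-4 + I)*(188 + p))
s = -477
g(m, a) = -477
g(-345, 80) - A(472, -401) = -477 - (-752 - 4*472 + 188*(-401) - 401*472) = -477 - (-752 - 1888 - 75388 - 189272) = -477 - 1*(-267300) = -477 + 267300 = 266823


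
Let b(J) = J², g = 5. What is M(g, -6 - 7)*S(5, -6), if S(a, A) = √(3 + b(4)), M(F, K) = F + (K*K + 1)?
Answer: 175*√19 ≈ 762.81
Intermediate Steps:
M(F, K) = 1 + F + K² (M(F, K) = F + (K² + 1) = F + (1 + K²) = 1 + F + K²)
S(a, A) = √19 (S(a, A) = √(3 + 4²) = √(3 + 16) = √19)
M(g, -6 - 7)*S(5, -6) = (1 + 5 + (-6 - 7)²)*√19 = (1 + 5 + (-13)²)*√19 = (1 + 5 + 169)*√19 = 175*√19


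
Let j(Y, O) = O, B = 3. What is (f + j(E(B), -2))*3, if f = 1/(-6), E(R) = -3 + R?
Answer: -13/2 ≈ -6.5000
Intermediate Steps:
f = -⅙ ≈ -0.16667
(f + j(E(B), -2))*3 = (-⅙ - 2)*3 = -13/6*3 = -13/2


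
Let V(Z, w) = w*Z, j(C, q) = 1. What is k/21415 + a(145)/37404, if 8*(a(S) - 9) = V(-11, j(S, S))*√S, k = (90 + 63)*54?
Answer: 34358287/89000740 - 11*√145/299232 ≈ 0.38560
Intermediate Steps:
V(Z, w) = Z*w
k = 8262 (k = 153*54 = 8262)
a(S) = 9 - 11*√S/8 (a(S) = 9 + ((-11*1)*√S)/8 = 9 + (-11*√S)/8 = 9 - 11*√S/8)
k/21415 + a(145)/37404 = 8262/21415 + (9 - 11*√145/8)/37404 = 8262*(1/21415) + (9 - 11*√145/8)*(1/37404) = 8262/21415 + (1/4156 - 11*√145/299232) = 34358287/89000740 - 11*√145/299232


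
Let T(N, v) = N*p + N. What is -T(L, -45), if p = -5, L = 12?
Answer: 48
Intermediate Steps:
T(N, v) = -4*N (T(N, v) = N*(-5) + N = -5*N + N = -4*N)
-T(L, -45) = -(-4)*12 = -1*(-48) = 48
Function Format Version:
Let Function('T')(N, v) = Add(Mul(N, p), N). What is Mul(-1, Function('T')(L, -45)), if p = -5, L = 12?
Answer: 48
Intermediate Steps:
Function('T')(N, v) = Mul(-4, N) (Function('T')(N, v) = Add(Mul(N, -5), N) = Add(Mul(-5, N), N) = Mul(-4, N))
Mul(-1, Function('T')(L, -45)) = Mul(-1, Mul(-4, 12)) = Mul(-1, -48) = 48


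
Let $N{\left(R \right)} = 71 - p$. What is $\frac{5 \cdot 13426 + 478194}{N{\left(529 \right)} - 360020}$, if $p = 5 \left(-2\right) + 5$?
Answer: $- \frac{10487}{6922} \approx -1.515$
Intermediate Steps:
$p = -5$ ($p = -10 + 5 = -5$)
$N{\left(R \right)} = 76$ ($N{\left(R \right)} = 71 - -5 = 71 + 5 = 76$)
$\frac{5 \cdot 13426 + 478194}{N{\left(529 \right)} - 360020} = \frac{5 \cdot 13426 + 478194}{76 - 360020} = \frac{67130 + 478194}{-359944} = 545324 \left(- \frac{1}{359944}\right) = - \frac{10487}{6922}$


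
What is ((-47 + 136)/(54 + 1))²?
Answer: 7921/3025 ≈ 2.6185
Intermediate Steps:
((-47 + 136)/(54 + 1))² = (89/55)² = 7921/3025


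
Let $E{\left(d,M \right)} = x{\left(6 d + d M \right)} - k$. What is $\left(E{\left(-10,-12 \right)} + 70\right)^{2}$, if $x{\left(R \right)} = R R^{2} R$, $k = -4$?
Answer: $167963518085476$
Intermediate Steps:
$x{\left(R \right)} = R^{4}$ ($x{\left(R \right)} = R^{3} R = R^{4}$)
$E{\left(d,M \right)} = 4 + \left(6 d + M d\right)^{4}$ ($E{\left(d,M \right)} = \left(6 d + d M\right)^{4} - -4 = \left(6 d + M d\right)^{4} + 4 = 4 + \left(6 d + M d\right)^{4}$)
$\left(E{\left(-10,-12 \right)} + 70\right)^{2} = \left(\left(4 + \left(-10\right)^{4} \left(6 - 12\right)^{4}\right) + 70\right)^{2} = \left(\left(4 + 10000 \left(-6\right)^{4}\right) + 70\right)^{2} = \left(\left(4 + 10000 \cdot 1296\right) + 70\right)^{2} = \left(\left(4 + 12960000\right) + 70\right)^{2} = \left(12960004 + 70\right)^{2} = 12960074^{2} = 167963518085476$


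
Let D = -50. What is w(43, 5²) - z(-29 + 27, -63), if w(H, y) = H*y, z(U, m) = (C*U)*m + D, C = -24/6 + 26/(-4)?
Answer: 2448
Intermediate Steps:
C = -21/2 (C = -24*⅙ + 26*(-¼) = -4 - 13/2 = -21/2 ≈ -10.500)
z(U, m) = -50 - 21*U*m/2 (z(U, m) = (-21*U/2)*m - 50 = -21*U*m/2 - 50 = -50 - 21*U*m/2)
w(43, 5²) - z(-29 + 27, -63) = 43*5² - (-50 - 21/2*(-29 + 27)*(-63)) = 43*25 - (-50 - 21/2*(-2)*(-63)) = 1075 - (-50 - 1323) = 1075 - 1*(-1373) = 1075 + 1373 = 2448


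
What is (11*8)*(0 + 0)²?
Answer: 0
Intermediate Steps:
(11*8)*(0 + 0)² = 88*0² = 88*0 = 0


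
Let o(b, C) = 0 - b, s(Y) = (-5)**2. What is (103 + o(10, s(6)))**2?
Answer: 8649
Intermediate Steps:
s(Y) = 25
o(b, C) = -b
(103 + o(10, s(6)))**2 = (103 - 1*10)**2 = (103 - 10)**2 = 93**2 = 8649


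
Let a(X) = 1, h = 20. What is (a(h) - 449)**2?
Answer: 200704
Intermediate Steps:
(a(h) - 449)**2 = (1 - 449)**2 = (-448)**2 = 200704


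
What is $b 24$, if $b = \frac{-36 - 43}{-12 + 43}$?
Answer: $- \frac{1896}{31} \approx -61.161$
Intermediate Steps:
$b = - \frac{79}{31} \approx -2.5484$
$b 24 = \left(- \frac{79}{31}\right) 24 = - \frac{1896}{31}$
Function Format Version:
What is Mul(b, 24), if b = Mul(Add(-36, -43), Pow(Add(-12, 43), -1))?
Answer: Rational(-1896, 31) ≈ -61.161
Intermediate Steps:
b = Rational(-79, 31) (b = Mul(-79, Pow(31, -1)) = Mul(-79, Rational(1, 31)) = Rational(-79, 31) ≈ -2.5484)
Mul(b, 24) = Mul(Rational(-79, 31), 24) = Rational(-1896, 31)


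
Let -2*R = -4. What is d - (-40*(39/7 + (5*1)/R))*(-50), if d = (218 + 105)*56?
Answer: 13616/7 ≈ 1945.1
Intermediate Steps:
R = 2 (R = -½*(-4) = 2)
d = 18088 (d = 323*56 = 18088)
d - (-40*(39/7 + (5*1)/R))*(-50) = 18088 - (-40*(39/7 + (5*1)/2))*(-50) = 18088 - (-40*(39*(⅐) + 5*(½)))*(-50) = 18088 - (-40*(39/7 + 5/2))*(-50) = 18088 - (-40*113/14)*(-50) = 18088 - (-2260)*(-50)/7 = 18088 - 1*113000/7 = 18088 - 113000/7 = 13616/7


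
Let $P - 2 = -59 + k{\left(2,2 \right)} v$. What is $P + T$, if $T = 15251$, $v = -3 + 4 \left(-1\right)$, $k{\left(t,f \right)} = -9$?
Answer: $15257$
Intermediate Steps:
$v = -7$ ($v = -3 - 4 = -7$)
$P = 6$ ($P = 2 - -4 = 2 + \left(-59 + 63\right) = 2 + 4 = 6$)
$P + T = 6 + 15251 = 15257$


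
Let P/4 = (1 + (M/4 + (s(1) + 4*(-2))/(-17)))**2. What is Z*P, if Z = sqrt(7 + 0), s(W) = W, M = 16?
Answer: 33856*sqrt(7)/289 ≈ 309.95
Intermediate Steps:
Z = sqrt(7) ≈ 2.6458
P = 33856/289 (P = 4*(1 + (16/4 + (1 + 4*(-2))/(-17)))**2 = 4*(1 + (16*(1/4) + (1 - 8)*(-1/17)))**2 = 4*(1 + (4 - 7*(-1/17)))**2 = 4*(1 + (4 + 7/17))**2 = 4*(1 + 75/17)**2 = 4*(92/17)**2 = 4*(8464/289) = 33856/289 ≈ 117.15)
Z*P = sqrt(7)*(33856/289) = 33856*sqrt(7)/289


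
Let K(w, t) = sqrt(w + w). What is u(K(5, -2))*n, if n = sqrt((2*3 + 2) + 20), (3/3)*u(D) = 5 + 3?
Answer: 16*sqrt(7) ≈ 42.332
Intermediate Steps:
K(w, t) = sqrt(2)*sqrt(w) (K(w, t) = sqrt(2*w) = sqrt(2)*sqrt(w))
u(D) = 8 (u(D) = 5 + 3 = 8)
n = 2*sqrt(7) (n = sqrt((6 + 2) + 20) = sqrt(8 + 20) = sqrt(28) = 2*sqrt(7) ≈ 5.2915)
u(K(5, -2))*n = 8*(2*sqrt(7)) = 16*sqrt(7)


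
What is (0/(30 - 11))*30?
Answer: 0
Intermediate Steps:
(0/(30 - 11))*30 = (0/19)*30 = (0*(1/19))*30 = 0*30 = 0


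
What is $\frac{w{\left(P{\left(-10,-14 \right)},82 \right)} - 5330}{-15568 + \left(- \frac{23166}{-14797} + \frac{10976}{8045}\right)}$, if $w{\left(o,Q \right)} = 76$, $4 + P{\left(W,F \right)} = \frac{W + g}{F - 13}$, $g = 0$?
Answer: $\frac{312722979355}{926447485989} \approx 0.33755$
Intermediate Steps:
$P{\left(W,F \right)} = -4 + \frac{W}{-13 + F}$ ($P{\left(W,F \right)} = -4 + \frac{W + 0}{F - 13} = -4 + \frac{W}{-13 + F}$)
$\frac{w{\left(P{\left(-10,-14 \right)},82 \right)} - 5330}{-15568 + \left(- \frac{23166}{-14797} + \frac{10976}{8045}\right)} = \frac{76 - 5330}{-15568 + \left(- \frac{23166}{-14797} + \frac{10976}{8045}\right)} = - \frac{5254}{-15568 + \left(\left(-23166\right) \left(- \frac{1}{14797}\right) + 10976 \cdot \frac{1}{8045}\right)} = - \frac{5254}{-15568 + \left(\frac{23166}{14797} + \frac{10976}{8045}\right)} = - \frac{5254}{-15568 + \frac{348782342}{119041865}} = - \frac{5254}{- \frac{1852894971978}{119041865}} = \left(-5254\right) \left(- \frac{119041865}{1852894971978}\right) = \frac{312722979355}{926447485989}$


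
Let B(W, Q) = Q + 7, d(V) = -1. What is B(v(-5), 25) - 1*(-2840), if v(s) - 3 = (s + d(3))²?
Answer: 2872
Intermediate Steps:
v(s) = 3 + (-1 + s)² (v(s) = 3 + (s - 1)² = 3 + (-1 + s)²)
B(W, Q) = 7 + Q
B(v(-5), 25) - 1*(-2840) = (7 + 25) - 1*(-2840) = 32 + 2840 = 2872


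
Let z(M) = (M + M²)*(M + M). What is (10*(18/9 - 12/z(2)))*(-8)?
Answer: -120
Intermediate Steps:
z(M) = 2*M*(M + M²) (z(M) = (M + M²)*(2*M) = 2*M*(M + M²))
(10*(18/9 - 12/z(2)))*(-8) = (10*(18/9 - 12*1/(8*(1 + 2))))*(-8) = (10*(18*(⅑) - 12/(2*4*3)))*(-8) = (10*(2 - 12/24))*(-8) = (10*(2 - 12*1/24))*(-8) = (10*(2 - ½))*(-8) = (10*(3/2))*(-8) = 15*(-8) = -120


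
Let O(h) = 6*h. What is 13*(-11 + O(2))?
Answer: 13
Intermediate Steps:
13*(-11 + O(2)) = 13*(-11 + 6*2) = 13*(-11 + 12) = 13*1 = 13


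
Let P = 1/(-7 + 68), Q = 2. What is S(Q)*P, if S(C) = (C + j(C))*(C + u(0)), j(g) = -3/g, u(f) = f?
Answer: 1/61 ≈ 0.016393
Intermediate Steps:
P = 1/61 ≈ 0.016393
S(C) = C*(C - 3/C) (S(C) = (C - 3/C)*(C + 0) = (C - 3/C)*C = C*(C - 3/C))
S(Q)*P = (-3 + 2**2)*(1/61) = (-3 + 4)*(1/61) = 1*(1/61) = 1/61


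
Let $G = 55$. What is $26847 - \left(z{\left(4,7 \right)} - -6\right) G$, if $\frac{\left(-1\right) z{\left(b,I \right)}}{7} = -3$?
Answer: $25362$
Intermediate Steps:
$z{\left(b,I \right)} = 21$ ($z{\left(b,I \right)} = \left(-7\right) \left(-3\right) = 21$)
$26847 - \left(z{\left(4,7 \right)} - -6\right) G = 26847 - \left(21 - -6\right) 55 = 26847 - \left(21 + 6\right) 55 = 26847 - 27 \cdot 55 = 26847 - 1485 = 25362$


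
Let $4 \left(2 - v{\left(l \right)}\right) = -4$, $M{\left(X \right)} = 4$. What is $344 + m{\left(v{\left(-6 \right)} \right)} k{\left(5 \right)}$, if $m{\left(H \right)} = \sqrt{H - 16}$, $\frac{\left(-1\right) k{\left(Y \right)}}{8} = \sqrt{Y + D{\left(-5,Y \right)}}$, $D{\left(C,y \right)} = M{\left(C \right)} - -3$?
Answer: $344 - 16 i \sqrt{39} \approx 344.0 - 99.92 i$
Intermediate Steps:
$v{\left(l \right)} = 3$ ($v{\left(l \right)} = 2 - -1 = 2 + 1 = 3$)
$D{\left(C,y \right)} = 7$ ($D{\left(C,y \right)} = 4 - -3 = 4 + 3 = 7$)
$k{\left(Y \right)} = - 8 \sqrt{7 + Y}$ ($k{\left(Y \right)} = - 8 \sqrt{Y + 7} = - 8 \sqrt{7 + Y}$)
$m{\left(H \right)} = \sqrt{-16 + H}$
$344 + m{\left(v{\left(-6 \right)} \right)} k{\left(5 \right)} = 344 + \sqrt{-16 + 3} \left(- 8 \sqrt{7 + 5}\right) = 344 + \sqrt{-13} \left(- 8 \sqrt{12}\right) = 344 + i \sqrt{13} \left(- 8 \cdot 2 \sqrt{3}\right) = 344 + i \sqrt{13} \left(- 16 \sqrt{3}\right) = 344 - 16 i \sqrt{39}$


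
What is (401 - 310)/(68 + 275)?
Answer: 13/49 ≈ 0.26531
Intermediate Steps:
(401 - 310)/(68 + 275) = 91/343 = 91*(1/343) = 13/49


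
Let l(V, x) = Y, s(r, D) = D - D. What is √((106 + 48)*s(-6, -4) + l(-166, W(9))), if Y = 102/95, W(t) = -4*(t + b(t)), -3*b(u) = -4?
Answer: √9690/95 ≈ 1.0362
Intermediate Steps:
b(u) = 4/3 (b(u) = -⅓*(-4) = 4/3)
s(r, D) = 0
W(t) = -16/3 - 4*t (W(t) = -4*(t + 4/3) = -4*(4/3 + t) = -16/3 - 4*t)
Y = 102/95 (Y = 102*(1/95) = 102/95 ≈ 1.0737)
l(V, x) = 102/95
√((106 + 48)*s(-6, -4) + l(-166, W(9))) = √((106 + 48)*0 + 102/95) = √(154*0 + 102/95) = √(0 + 102/95) = √(102/95) = √9690/95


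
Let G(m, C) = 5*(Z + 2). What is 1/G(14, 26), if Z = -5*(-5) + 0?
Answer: 1/135 ≈ 0.0074074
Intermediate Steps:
Z = 25 (Z = 25 + 0 = 25)
G(m, C) = 135 (G(m, C) = 5*(25 + 2) = 5*27 = 135)
1/G(14, 26) = 1/135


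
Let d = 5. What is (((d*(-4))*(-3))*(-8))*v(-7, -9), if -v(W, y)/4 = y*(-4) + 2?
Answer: 72960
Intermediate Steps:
v(W, y) = -8 + 16*y (v(W, y) = -4*(y*(-4) + 2) = -4*(-4*y + 2) = -4*(2 - 4*y) = -8 + 16*y)
(((d*(-4))*(-3))*(-8))*v(-7, -9) = (((5*(-4))*(-3))*(-8))*(-8 + 16*(-9)) = (-20*(-3)*(-8))*(-8 - 144) = (60*(-8))*(-152) = -480*(-152) = 72960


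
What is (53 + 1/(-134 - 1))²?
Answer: 51179716/18225 ≈ 2808.2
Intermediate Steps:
(53 + 1/(-134 - 1))² = (53 + 1/(-135))² = (53 - 1/135)² = (7154/135)² = 51179716/18225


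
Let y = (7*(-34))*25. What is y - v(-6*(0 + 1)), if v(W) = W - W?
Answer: -5950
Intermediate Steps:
y = -5950 (y = -238*25 = -5950)
v(W) = 0
y - v(-6*(0 + 1)) = -5950 - 1*0 = -5950 + 0 = -5950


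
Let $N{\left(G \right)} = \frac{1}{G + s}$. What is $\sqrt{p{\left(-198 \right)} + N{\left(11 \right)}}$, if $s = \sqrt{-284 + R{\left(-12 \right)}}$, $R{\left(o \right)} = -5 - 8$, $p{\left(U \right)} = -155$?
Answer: $\sqrt{-155 + \frac{1}{11 + 3 i \sqrt{33}}} \approx 0.0017 - 12.449 i$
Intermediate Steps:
$R{\left(o \right)} = -13$ ($R{\left(o \right)} = -5 - 8 = -13$)
$s = 3 i \sqrt{33}$ ($s = \sqrt{-284 - 13} = \sqrt{-297} = 3 i \sqrt{33} \approx 17.234 i$)
$N{\left(G \right)} = \frac{1}{G + 3 i \sqrt{33}}$
$\sqrt{p{\left(-198 \right)} + N{\left(11 \right)}} = \sqrt{-155 + \frac{1}{11 + 3 i \sqrt{33}}}$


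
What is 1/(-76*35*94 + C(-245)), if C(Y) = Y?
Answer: -1/250285 ≈ -3.9954e-6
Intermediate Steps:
1/(-76*35*94 + C(-245)) = 1/(-76*35*94 - 245) = 1/(-2660*94 - 245) = 1/(-250040 - 245) = 1/(-250285) = -1/250285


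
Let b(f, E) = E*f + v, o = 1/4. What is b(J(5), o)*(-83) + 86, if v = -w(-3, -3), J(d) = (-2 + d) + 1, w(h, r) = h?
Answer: -246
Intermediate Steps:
o = ¼ ≈ 0.25000
J(d) = -1 + d
v = 3 (v = -1*(-3) = 3)
b(f, E) = 3 + E*f (b(f, E) = E*f + 3 = 3 + E*f)
b(J(5), o)*(-83) + 86 = (3 + (-1 + 5)/4)*(-83) + 86 = (3 + (¼)*4)*(-83) + 86 = (3 + 1)*(-83) + 86 = 4*(-83) + 86 = -332 + 86 = -246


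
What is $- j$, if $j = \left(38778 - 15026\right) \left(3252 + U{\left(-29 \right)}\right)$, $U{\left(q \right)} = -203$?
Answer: $-72419848$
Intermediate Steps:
$j = 72419848$ ($j = \left(38778 - 15026\right) \left(3252 - 203\right) = 23752 \cdot 3049 = 72419848$)
$- j = \left(-1\right) 72419848 = -72419848$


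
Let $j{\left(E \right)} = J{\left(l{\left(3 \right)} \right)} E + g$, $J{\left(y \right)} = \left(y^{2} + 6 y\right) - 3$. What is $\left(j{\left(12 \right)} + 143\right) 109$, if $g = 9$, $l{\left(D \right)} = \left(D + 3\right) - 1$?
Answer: $84584$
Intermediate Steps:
$l{\left(D \right)} = 2 + D$ ($l{\left(D \right)} = \left(3 + D\right) - 1 = 2 + D$)
$J{\left(y \right)} = -3 + y^{2} + 6 y$
$j{\left(E \right)} = 9 + 52 E$ ($j{\left(E \right)} = \left(-3 + \left(2 + 3\right)^{2} + 6 \left(2 + 3\right)\right) E + 9 = \left(-3 + 5^{2} + 6 \cdot 5\right) E + 9 = \left(-3 + 25 + 30\right) E + 9 = 52 E + 9 = 9 + 52 E$)
$\left(j{\left(12 \right)} + 143\right) 109 = \left(\left(9 + 52 \cdot 12\right) + 143\right) 109 = \left(\left(9 + 624\right) + 143\right) 109 = \left(633 + 143\right) 109 = 776 \cdot 109 = 84584$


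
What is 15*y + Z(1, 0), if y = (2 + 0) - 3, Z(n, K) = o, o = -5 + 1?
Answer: -19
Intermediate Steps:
o = -4
Z(n, K) = -4
y = -1 (y = 2 - 3 = -1)
15*y + Z(1, 0) = 15*(-1) - 4 = -15 - 4 = -19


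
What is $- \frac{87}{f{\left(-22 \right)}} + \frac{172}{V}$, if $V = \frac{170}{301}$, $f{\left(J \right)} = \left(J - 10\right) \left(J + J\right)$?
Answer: $\frac{36440093}{119680} \approx 304.48$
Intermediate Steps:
$f{\left(J \right)} = 2 J \left(-10 + J\right)$ ($f{\left(J \right)} = \left(-10 + J\right) 2 J = 2 J \left(-10 + J\right)$)
$V = \frac{170}{301}$ ($V = 170 \cdot \frac{1}{301} = \frac{170}{301} \approx 0.56478$)
$- \frac{87}{f{\left(-22 \right)}} + \frac{172}{V} = - \frac{87}{2 \left(-22\right) \left(-10 - 22\right)} + \frac{172}{\frac{170}{301}} = - \frac{87}{2 \left(-22\right) \left(-32\right)} + 172 \cdot \frac{301}{170} = - \frac{87}{1408} + \frac{25886}{85} = \frac{36440093}{119680}$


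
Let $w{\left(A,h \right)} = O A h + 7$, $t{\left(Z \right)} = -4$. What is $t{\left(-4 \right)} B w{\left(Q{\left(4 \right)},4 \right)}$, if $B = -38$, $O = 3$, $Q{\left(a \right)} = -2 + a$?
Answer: $4712$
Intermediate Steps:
$w{\left(A,h \right)} = 7 + 3 A h$ ($w{\left(A,h \right)} = 3 A h + 7 = 7 + 3 A h$)
$t{\left(-4 \right)} B w{\left(Q{\left(4 \right)},4 \right)} = \left(-4\right) \left(-38\right) \left(7 + 3 \left(-2 + 4\right) 4\right) = 152 \left(7 + 3 \cdot 2 \cdot 4\right) = 152 \left(7 + 24\right) = 152 \cdot 31 = 4712$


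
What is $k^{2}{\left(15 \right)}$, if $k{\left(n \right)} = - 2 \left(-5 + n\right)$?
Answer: $400$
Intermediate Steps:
$k{\left(n \right)} = 10 - 2 n$
$k^{2}{\left(15 \right)} = \left(10 - 30\right)^{2} = \left(-20\right)^{2} = 400$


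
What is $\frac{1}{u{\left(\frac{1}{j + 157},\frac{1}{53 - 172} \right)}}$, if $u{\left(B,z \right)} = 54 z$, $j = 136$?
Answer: $- \frac{119}{54} \approx -2.2037$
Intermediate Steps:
$\frac{1}{u{\left(\frac{1}{j + 157},\frac{1}{53 - 172} \right)}} = \frac{1}{54 \frac{1}{53 - 172}} = \frac{1}{54 \frac{1}{-119}} = \frac{1}{54 \left(- \frac{1}{119}\right)} = \frac{1}{- \frac{54}{119}} = - \frac{119}{54}$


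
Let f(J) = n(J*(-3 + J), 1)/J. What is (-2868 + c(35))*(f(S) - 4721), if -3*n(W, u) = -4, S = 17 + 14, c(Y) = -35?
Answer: 1274559247/93 ≈ 1.3705e+7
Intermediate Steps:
S = 31
n(W, u) = 4/3 (n(W, u) = -⅓*(-4) = 4/3)
f(J) = 4/(3*J)
(-2868 + c(35))*(f(S) - 4721) = (-2868 - 35)*((4/3)/31 - 4721) = -2903*((4/3)*(1/31) - 4721) = -2903*(4/93 - 4721) = -2903*(-439049/93) = 1274559247/93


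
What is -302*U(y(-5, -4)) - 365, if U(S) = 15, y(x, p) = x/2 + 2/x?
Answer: -4895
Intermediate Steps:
y(x, p) = x/2 + 2/x (y(x, p) = x*(1/2) + 2/x = x/2 + 2/x)
-302*U(y(-5, -4)) - 365 = -302*15 - 365 = -4530 - 365 = -4895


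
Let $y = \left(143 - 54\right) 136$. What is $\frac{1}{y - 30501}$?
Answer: $- \frac{1}{18397} \approx -5.4357 \cdot 10^{-5}$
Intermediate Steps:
$y = 12104$ ($y = 89 \cdot 136 = 12104$)
$\frac{1}{y - 30501} = \frac{1}{12104 - 30501} = \frac{1}{-18397} = - \frac{1}{18397}$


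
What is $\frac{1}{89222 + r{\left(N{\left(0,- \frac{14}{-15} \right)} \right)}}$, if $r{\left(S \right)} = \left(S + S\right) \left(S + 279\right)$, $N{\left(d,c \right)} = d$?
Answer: $\frac{1}{89222} \approx 1.1208 \cdot 10^{-5}$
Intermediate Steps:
$r{\left(S \right)} = 2 S \left(279 + S\right)$
$\frac{1}{89222 + r{\left(N{\left(0,- \frac{14}{-15} \right)} \right)}} = \frac{1}{89222 + 2 \cdot 0 \left(279 + 0\right)} = \frac{1}{89222 + 2 \cdot 0 \cdot 279} = \frac{1}{89222 + 0} = \frac{1}{89222}$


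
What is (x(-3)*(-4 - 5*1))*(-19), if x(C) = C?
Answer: -513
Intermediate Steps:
(x(-3)*(-4 - 5*1))*(-19) = -3*(-4 - 5*1)*(-19) = -3*(-4 - 5)*(-19) = -3*(-9)*(-19) = 27*(-19) = -513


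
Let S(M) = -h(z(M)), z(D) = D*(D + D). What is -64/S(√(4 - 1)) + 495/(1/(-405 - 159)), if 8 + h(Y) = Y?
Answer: -279212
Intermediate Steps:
z(D) = 2*D² (z(D) = D*(2*D) = 2*D²)
h(Y) = -8 + Y
S(M) = 8 - 2*M² (S(M) = -(-8 + 2*M²) = 8 - 2*M²)
-64/S(√(4 - 1)) + 495/(1/(-405 - 159)) = -64/(8 - 2*(√(4 - 1))²) + 495/(1/(-405 - 159)) = -64/(8 - 2*(√3)²) + 495/(1/(-564)) = -64/(8 - 2*3) + 495/(-1/564) = -64/(8 - 6) + 495*(-564) = -64/2 - 279180 = -64*½ - 279180 = -32 - 279180 = -279212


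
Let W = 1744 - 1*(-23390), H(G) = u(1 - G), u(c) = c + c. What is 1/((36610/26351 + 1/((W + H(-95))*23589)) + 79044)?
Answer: 15742483033914/1244370700296387107 ≈ 1.2651e-5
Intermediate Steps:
u(c) = 2*c
H(G) = 2 - 2*G (H(G) = 2*(1 - G) = 2 - 2*G)
W = 25134 (W = 1744 + 23390 = 25134)
1/((36610/26351 + 1/((W + H(-95))*23589)) + 79044) = 1/((36610/26351 + 1/((25134 + (2 - 2*(-95)))*23589)) + 79044) = 1/((36610*(1/26351) + (1/23589)/(25134 + (2 + 190))) + 79044) = 1/((36610/26351 + (1/23589)/(25134 + 192)) + 79044) = 1/((36610/26351 + (1/23589)/25326) + 79044) = 1/((36610/26351 + (1/25326)*(1/23589)) + 79044) = 1/((36610/26351 + 1/597415014) + 79044) = 1/(21871363688891/15742483033914 + 79044) = 1/(1244370700296387107/15742483033914) = 15742483033914/1244370700296387107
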